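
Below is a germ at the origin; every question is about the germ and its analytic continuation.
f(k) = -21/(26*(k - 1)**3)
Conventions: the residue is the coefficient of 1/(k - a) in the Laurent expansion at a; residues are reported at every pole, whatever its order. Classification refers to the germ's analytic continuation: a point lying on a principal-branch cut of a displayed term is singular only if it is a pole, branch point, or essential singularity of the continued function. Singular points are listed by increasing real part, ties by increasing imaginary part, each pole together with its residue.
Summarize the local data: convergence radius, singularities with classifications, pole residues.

Radius of convergence at 0: 1.
At 1: a pole of order 3; residue 0.

Denominator factor (k - 1)^3: pole of order 3 at 1, modulus 1.
The radius of convergence is the smallest modulus among the singular points: 1.
At the order-3 pole 1 set g(k) = (k - (1))^3*f(k) = -21/26.
Order-3 pole: residue = g''(a)/2; g''(1) = 0, so the residue is 0.


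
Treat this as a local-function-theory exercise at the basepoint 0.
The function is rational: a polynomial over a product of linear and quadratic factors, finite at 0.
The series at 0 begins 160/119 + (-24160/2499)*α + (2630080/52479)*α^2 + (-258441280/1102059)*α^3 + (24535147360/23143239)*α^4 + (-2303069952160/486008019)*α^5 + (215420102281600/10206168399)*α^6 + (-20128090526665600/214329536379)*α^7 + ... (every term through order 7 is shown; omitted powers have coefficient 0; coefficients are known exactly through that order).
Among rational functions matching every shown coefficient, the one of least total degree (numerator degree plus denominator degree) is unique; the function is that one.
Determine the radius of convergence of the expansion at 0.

The radius of convergence is -11/6 + (1/12)*sqrt(610).

No rational of total degree below 5 reproduces all 8 coefficients; solving the [0/5] Pade equations on them gives f(α) = -20/(17*(α + 1)**3*(α**2 - 11*α/3 - 7/8)), whose expansion matches every shown term.
Denominator factor (α + 1)^3: pole of order 3 at -1, modulus 1.
Denominator factor (α**2 - 11*α/3 - 7/8): discriminant 305/18, real irrational roots 11/6 + (1/12)*sqrt(610) and 11/6 - (1/12)*sqrt(610); poles of order 1, moduli 11/6 + (1/12)*sqrt(610) and -11/6 + (1/12)*sqrt(610).
The radius of convergence is the smallest modulus among the singular points: -11/6 + (1/12)*sqrt(610).


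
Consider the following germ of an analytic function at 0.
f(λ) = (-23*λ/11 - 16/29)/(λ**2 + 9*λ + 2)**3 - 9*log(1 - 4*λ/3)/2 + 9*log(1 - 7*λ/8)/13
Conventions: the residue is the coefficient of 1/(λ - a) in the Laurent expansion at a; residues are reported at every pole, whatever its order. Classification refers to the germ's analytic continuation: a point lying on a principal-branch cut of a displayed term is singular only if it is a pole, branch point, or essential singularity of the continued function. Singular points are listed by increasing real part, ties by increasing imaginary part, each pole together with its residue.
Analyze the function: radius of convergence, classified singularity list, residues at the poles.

Radius of convergence at 0: 9/2 - (1/2)*sqrt(73).
At -9/2 - (1/2)*sqrt(73): a pole of order 3; residue -(16953/124096423)*sqrt(73).
At -9/2 + (1/2)*sqrt(73): a pole of order 3; residue (16953/124096423)*sqrt(73).
At 3/4: a logarithmic branch point.
At 8/7: a logarithmic branch point.

Denominator factor (λ**2 + 9*λ + 2)^3: discriminant 73, real irrational roots -9/2 + (1/2)*sqrt(73) and -9/2 - (1/2)*sqrt(73); poles of order 3, moduli 9/2 - (1/2)*sqrt(73) and 9/2 + (1/2)*sqrt(73).
Branch term (-9/2)*log(1 - λ/(3/4)): its argument vanishes at λ = 3/4, a logarithmic branch point, modulus 3/4.
Branch term (9/13)*log(1 - λ/(8/7)): its argument vanishes at λ = 8/7, a logarithmic branch point, modulus 8/7.
The radius of convergence is the smallest modulus among the singular points: 9/2 - (1/2)*sqrt(73).
The branch terms are analytic at -9/2 - (1/2)*sqrt(73) and contribute nothing to the residue; only the rational part matters.
The factor λ**2 + 9*λ + 2 splits as (λ - a)(λ - a') with a = -9/2 - (1/2)*sqrt(73), a' = -9/2 + (1/2)*sqrt(73). At the order-3 pole a set g(λ) = (λ - a)^3*(rational part) = [-23*λ/11 - 16/29] / (λ - a')^3.
Order-3 pole: residue = g''(a)/2; g''(-9/2 - (1/2)*sqrt(73)) = -(33906/124096423)*sqrt(73), so the residue is -(16953/124096423)*sqrt(73).
The branch terms are analytic at -9/2 + (1/2)*sqrt(73) and contribute nothing to the residue; only the rational part matters.
The factor λ**2 + 9*λ + 2 splits as (λ - a)(λ - a') with a = -9/2 + (1/2)*sqrt(73), a' = -9/2 - (1/2)*sqrt(73). At the order-3 pole a set g(λ) = (λ - a)^3*(rational part) = [-23*λ/11 - 16/29] / (λ - a')^3.
Order-3 pole: residue = g''(a)/2; g''(-9/2 + (1/2)*sqrt(73)) = (33906/124096423)*sqrt(73), so the residue is (16953/124096423)*sqrt(73).
List the singular points by increasing real part (a conjugate pair: the negative imaginary part first).


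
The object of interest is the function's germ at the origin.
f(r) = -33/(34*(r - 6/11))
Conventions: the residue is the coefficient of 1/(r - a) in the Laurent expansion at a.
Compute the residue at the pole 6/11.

The residue is -33/34.

At the order-1 pole 6/11 set g(r) = (r - (6/11))*f(r) = -33/34.
Simple pole: residue = g(a) at a = 6/11, which is -33/34.


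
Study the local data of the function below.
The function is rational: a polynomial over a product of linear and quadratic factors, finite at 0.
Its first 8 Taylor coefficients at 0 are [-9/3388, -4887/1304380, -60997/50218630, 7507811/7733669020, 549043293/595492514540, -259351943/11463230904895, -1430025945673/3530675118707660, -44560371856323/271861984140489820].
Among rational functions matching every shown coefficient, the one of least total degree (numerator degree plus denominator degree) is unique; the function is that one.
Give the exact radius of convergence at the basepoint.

The radius of convergence is (1/3)*sqrt(21).

No rational of total degree below 6 reproduces all 8 coefficients; solving the [2/4] Pade equations on them gives f(κ) = (-κ**2/12 - 3*κ/5 - 3/4)/((κ - 11)**2*(κ**2 - κ + 7/3)), whose expansion matches every shown term.
Denominator factor (κ**2 - κ + 7/3): discriminant -25/3, complex-conjugate roots (1/2) + ((5/6)*sqrt(3))*i and (1/2) - ((5/6)*sqrt(3))*i; poles of order 1, moduli (1/3)*sqrt(21) and (1/3)*sqrt(21).
Denominator factor (κ - 11)^2: pole of order 2 at 11, modulus 11.
The radius of convergence is the smallest modulus among the singular points: (1/3)*sqrt(21).


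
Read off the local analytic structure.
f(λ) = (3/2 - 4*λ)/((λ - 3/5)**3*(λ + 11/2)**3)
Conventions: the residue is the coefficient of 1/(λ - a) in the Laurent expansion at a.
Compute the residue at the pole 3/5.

At the order-3 pole 3/5 set g(λ) = (λ - (3/5))^3*f(λ) = (3/2 - 4*λ)/(λ + 11/2)**3.
Order-3 pole: residue = g''(a)/2; g''(3/5) = 13560000/844596301, so the residue is 6780000/844596301.

The residue is 6780000/844596301.


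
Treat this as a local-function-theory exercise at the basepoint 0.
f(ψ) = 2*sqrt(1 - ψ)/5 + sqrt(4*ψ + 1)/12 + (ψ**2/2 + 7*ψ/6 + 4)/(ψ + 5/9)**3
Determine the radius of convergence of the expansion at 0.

Denominator factor (ψ + 5/9)^3: pole of order 3 at -5/9, modulus 5/9.
Branch term (2/5)*sqrt(1 - ψ/(1)): its argument vanishes at ψ = 1, a square-root branch point, modulus 1.
Branch term (1/12)*sqrt(1 - ψ/(-1/4)): its argument vanishes at ψ = -1/4, a square-root branch point, modulus 1/4.
The radius of convergence is the smallest modulus among the singular points: 1/4.

The radius of convergence is 1/4.


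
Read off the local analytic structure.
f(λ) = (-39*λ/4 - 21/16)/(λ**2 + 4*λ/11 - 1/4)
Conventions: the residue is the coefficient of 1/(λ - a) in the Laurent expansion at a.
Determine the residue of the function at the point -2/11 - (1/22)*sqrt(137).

The factor λ**2 + 4*λ/11 - 1/4 splits as (λ - a)(λ - a') with a = -2/11 - (1/22)*sqrt(137), a' = -2/11 + (1/22)*sqrt(137). At the order-1 pole a set g(λ) = (λ - a)*f(λ) = [-39*λ/4 - 21/16] / (λ - a').
Simple pole: residue = g(a) at a = -2/11 - (1/22)*sqrt(137), which is -39/8 - (81/2192)*sqrt(137).

The residue is -39/8 - (81/2192)*sqrt(137).


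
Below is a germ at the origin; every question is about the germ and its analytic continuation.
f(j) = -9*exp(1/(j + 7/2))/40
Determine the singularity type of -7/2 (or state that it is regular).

The point is an essential singularity.

The exponent 1/(j - (-7/2)) has a pole at -7/2, so exp(1/(j - (-7/2))) takes every nonzero value near it: an essential singularity (not a pole of any order).


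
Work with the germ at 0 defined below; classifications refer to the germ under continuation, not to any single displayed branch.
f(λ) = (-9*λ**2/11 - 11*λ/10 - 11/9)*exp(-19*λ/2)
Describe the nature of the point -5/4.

There is no denominator, hence no pole anywhere.
The factor exp(-19*λ/2) is entire.
So the germ continues analytically to -5/4.

The point is a regular point.


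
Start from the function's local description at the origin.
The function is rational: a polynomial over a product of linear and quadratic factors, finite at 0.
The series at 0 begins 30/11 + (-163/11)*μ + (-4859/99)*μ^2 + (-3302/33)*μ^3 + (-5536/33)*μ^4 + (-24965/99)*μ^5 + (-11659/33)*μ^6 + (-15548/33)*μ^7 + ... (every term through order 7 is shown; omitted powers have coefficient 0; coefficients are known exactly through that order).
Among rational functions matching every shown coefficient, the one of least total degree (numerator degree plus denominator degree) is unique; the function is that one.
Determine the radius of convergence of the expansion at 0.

The radius of convergence is 1.

No rational of total degree below 5 reproduces all 8 coefficients; solving the [2/3] Pade equations on them gives f(μ) = (-32*μ**2/9 + 23*μ - 30/11)/(μ - 1)**3, whose expansion matches every shown term.
Denominator factor (μ - 1)^3: pole of order 3 at 1, modulus 1.
The radius of convergence is the smallest modulus among the singular points: 1.


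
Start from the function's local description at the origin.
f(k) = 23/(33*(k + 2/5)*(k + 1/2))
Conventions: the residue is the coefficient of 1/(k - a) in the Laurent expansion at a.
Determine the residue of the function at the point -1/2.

The residue is -230/33.

At the order-1 pole -1/2 set g(k) = (k - (-1/2))*f(k) = 23/(33*(k + 2/5)).
Simple pole: residue = g(a) at a = -1/2, which is -230/33.


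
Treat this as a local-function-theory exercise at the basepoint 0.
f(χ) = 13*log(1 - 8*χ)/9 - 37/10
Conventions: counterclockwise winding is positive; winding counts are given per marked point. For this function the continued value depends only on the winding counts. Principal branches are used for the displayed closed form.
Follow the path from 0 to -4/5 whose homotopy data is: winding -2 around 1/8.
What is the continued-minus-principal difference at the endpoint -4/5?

The rational part is single-valued and drops out of the difference; each branch term changes only by its own monodromy.
(13/9)*log(1 - χ/(1/8)): each positive loop around 1/8 adds 2*pi*i to the log, so winding -2 contributes (13/9)*(-2)*2*pi*i = -(52/9)*pi*i.
Summing the contributions at χ = -4/5 gives -(52/9)*pi*i.

Continued minus principal equals -(52/9)*pi*i.


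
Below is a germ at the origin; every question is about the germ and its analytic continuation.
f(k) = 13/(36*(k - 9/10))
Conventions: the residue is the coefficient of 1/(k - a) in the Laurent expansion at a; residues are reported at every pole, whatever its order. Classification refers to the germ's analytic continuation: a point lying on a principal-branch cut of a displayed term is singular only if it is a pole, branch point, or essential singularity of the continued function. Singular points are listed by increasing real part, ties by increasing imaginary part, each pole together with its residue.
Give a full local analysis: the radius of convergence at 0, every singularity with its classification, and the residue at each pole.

Radius of convergence at 0: 9/10.
At 9/10: a pole of order 1; residue 13/36.

Denominator factor (k - 9/10): pole of order 1 at 9/10, modulus 9/10.
The radius of convergence is the smallest modulus among the singular points: 9/10.
At the order-1 pole 9/10 set g(k) = (k - (9/10))*f(k) = 13/36.
Simple pole: residue = g(a) at a = 9/10, which is 13/36.


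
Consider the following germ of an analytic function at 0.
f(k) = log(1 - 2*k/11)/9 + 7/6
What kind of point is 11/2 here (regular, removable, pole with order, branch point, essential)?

The point is a logarithmic branch point.

The term (1/9)*log(1 - k/(11/2)) has argument 1 - 11/2/(11/2) = 0 at 11/2: a logarithmic (infinitely-sheeted) branch point; the remaining terms are analytic or single-valued there.


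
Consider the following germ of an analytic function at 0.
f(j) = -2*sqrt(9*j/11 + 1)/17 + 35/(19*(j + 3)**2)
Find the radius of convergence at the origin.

The radius of convergence is 11/9.

Denominator factor (j + 3)^2: pole of order 2 at -3, modulus 3.
Branch term (-2/17)*sqrt(1 - j/(-11/9)): its argument vanishes at j = -11/9, a square-root branch point, modulus 11/9.
The radius of convergence is the smallest modulus among the singular points: 11/9.


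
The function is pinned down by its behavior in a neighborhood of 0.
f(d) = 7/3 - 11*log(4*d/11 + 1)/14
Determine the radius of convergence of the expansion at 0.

Branch term (-11/14)*log(1 - d/(-11/4)): its argument vanishes at d = -11/4, a logarithmic branch point, modulus 11/4.
The radius of convergence is the smallest modulus among the singular points: 11/4.

The radius of convergence is 11/4.


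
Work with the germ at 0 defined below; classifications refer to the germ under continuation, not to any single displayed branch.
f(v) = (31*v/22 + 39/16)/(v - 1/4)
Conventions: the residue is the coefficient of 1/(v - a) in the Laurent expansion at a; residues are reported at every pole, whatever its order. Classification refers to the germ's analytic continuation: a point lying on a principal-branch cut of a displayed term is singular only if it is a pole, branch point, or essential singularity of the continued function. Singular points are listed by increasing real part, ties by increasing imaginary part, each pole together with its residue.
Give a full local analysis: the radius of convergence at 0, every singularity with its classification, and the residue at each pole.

Denominator factor (v - 1/4): pole of order 1 at 1/4, modulus 1/4.
The radius of convergence is the smallest modulus among the singular points: 1/4.
At the order-1 pole 1/4 set g(v) = (v - (1/4))*f(v) = 31*v/22 + 39/16.
Simple pole: residue = g(a) at a = 1/4, which is 491/176.

Radius of convergence at 0: 1/4.
At 1/4: a pole of order 1; residue 491/176.


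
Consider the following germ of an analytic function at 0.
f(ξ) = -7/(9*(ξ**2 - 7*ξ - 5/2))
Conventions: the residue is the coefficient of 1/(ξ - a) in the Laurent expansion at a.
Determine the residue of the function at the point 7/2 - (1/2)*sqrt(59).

The factor ξ**2 - 7*ξ - 5/2 splits as (ξ - a)(ξ - a') with a = 7/2 - (1/2)*sqrt(59), a' = 7/2 + (1/2)*sqrt(59). At the order-1 pole a set g(ξ) = (ξ - a)*f(ξ) = [-7/9] / (ξ - a').
Simple pole: residue = g(a) at a = 7/2 - (1/2)*sqrt(59), which is (7/531)*sqrt(59).

The residue is (7/531)*sqrt(59).


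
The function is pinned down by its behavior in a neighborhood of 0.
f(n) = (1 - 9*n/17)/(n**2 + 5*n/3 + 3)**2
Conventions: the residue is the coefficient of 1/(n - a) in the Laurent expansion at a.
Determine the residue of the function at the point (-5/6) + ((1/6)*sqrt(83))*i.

The residue is -((1323/117113)*sqrt(83))*i.

The factor n**2 + 5*n/3 + 3 splits as (n - a)(n - a') with a = (-5/6) + ((1/6)*sqrt(83))*i, a' = (-5/6) - ((1/6)*sqrt(83))*i. At the order-2 pole a set g(n) = (n - a)^2*f(n) = [1 - 9*n/17] / (n - a')^2.
Order-2 pole: residue = g'(a); g'((-5/6) + ((1/6)*sqrt(83))*i) = -((1323/117113)*sqrt(83))*i, so the residue is -((1323/117113)*sqrt(83))*i.


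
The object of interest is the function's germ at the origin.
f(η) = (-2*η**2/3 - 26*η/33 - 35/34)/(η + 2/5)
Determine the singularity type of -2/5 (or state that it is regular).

The point is a pole of order 1.

The denominator factor η + 2/5 vanishes at -2/5 and appears to the power 1; the numerator there equals -23027/28050, nonzero, and no other factor vanishes.
Hence a pole whose order is the multiplicity, 1.


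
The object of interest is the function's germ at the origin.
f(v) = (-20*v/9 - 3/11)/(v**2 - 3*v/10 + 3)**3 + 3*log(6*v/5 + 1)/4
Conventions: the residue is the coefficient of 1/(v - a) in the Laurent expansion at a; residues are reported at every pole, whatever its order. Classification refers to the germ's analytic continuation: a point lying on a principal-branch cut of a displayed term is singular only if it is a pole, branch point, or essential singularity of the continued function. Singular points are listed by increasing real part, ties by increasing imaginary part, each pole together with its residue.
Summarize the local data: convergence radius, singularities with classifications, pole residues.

Radius of convergence at 0: 5/6.
At -5/6: a logarithmic branch point.
At (3/20) - ((1/20)*sqrt(1191))*i: a pole of order 3; residue -((4000000/18583519581)*sqrt(1191))*i.
At (3/20) + ((1/20)*sqrt(1191))*i: a pole of order 3; residue ((4000000/18583519581)*sqrt(1191))*i.

Denominator factor (v**2 - 3*v/10 + 3)^3: discriminant -1191/100, complex-conjugate roots (3/20) + ((1/20)*sqrt(1191))*i and (3/20) - ((1/20)*sqrt(1191))*i; poles of order 3, moduli sqrt(3) and sqrt(3).
Branch term (3/4)*log(1 - v/(-5/6)): its argument vanishes at v = -5/6, a logarithmic branch point, modulus 5/6.
The radius of convergence is the smallest modulus among the singular points: 5/6.
The branch term is analytic at (3/20) - ((1/20)*sqrt(1191))*i and contributes nothing to the residue; only the rational part matters.
The factor v**2 - 3*v/10 + 3 splits as (v - a)(v - a') with a = (3/20) - ((1/20)*sqrt(1191))*i, a' = (3/20) + ((1/20)*sqrt(1191))*i. At the order-3 pole a set g(v) = (v - a)^3*(rational part) = [-20*v/9 - 3/11] / (v - a')^3.
Order-3 pole: residue = g''(a)/2; g''((3/20) - ((1/20)*sqrt(1191))*i) = -((8000000/18583519581)*sqrt(1191))*i, so the residue is -((4000000/18583519581)*sqrt(1191))*i.
The branch term is analytic at (3/20) + ((1/20)*sqrt(1191))*i and contributes nothing to the residue; only the rational part matters.
The factor v**2 - 3*v/10 + 3 splits as (v - a)(v - a') with a = (3/20) + ((1/20)*sqrt(1191))*i, a' = (3/20) - ((1/20)*sqrt(1191))*i. At the order-3 pole a set g(v) = (v - a)^3*(rational part) = [-20*v/9 - 3/11] / (v - a')^3.
Order-3 pole: residue = g''(a)/2; g''((3/20) + ((1/20)*sqrt(1191))*i) = ((8000000/18583519581)*sqrt(1191))*i, so the residue is ((4000000/18583519581)*sqrt(1191))*i.
List the singular points by increasing real part (a conjugate pair: the negative imaginary part first).


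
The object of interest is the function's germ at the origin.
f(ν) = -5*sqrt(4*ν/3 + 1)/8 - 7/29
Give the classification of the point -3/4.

The term (-5/8)*sqrt(1 - ν/(-3/4)) has argument 1 - -3/4/(-3/4) = 0 at -3/4: a square-root (algebraic, two-sheeted) branch point; the remaining terms are analytic or single-valued there.

The point is an algebraic (square-root) branch point.


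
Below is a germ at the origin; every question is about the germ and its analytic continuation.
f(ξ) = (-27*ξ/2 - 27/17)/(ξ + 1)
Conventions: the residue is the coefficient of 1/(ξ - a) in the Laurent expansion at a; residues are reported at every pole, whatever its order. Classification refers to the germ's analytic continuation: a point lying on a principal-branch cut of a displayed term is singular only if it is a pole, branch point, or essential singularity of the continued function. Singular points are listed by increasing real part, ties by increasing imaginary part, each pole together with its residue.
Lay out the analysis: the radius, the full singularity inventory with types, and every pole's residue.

Denominator factor (ξ + 1): pole of order 1 at -1, modulus 1.
The radius of convergence is the smallest modulus among the singular points: 1.
At the order-1 pole -1 set g(ξ) = (ξ - (-1))*f(ξ) = -27*ξ/2 - 27/17.
Simple pole: residue = g(a) at a = -1, which is 405/34.

Radius of convergence at 0: 1.
At -1: a pole of order 1; residue 405/34.


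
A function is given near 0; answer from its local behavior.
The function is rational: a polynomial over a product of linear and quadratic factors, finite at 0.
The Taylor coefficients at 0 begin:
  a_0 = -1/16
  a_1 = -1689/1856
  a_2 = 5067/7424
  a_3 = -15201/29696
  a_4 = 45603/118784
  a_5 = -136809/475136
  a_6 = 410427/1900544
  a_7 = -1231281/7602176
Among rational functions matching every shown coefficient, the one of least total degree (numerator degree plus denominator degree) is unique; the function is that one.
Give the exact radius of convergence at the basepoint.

No rational of total degree below 2 reproduces all 8 coefficients; solving the [1/1] Pade equations on them gives f(η) = (-37*η/29 - 1/12)/(η + 4/3), whose expansion matches every shown term.
Denominator factor (η + 4/3): pole of order 1 at -4/3, modulus 4/3.
The radius of convergence is the smallest modulus among the singular points: 4/3.

The radius of convergence is 4/3.


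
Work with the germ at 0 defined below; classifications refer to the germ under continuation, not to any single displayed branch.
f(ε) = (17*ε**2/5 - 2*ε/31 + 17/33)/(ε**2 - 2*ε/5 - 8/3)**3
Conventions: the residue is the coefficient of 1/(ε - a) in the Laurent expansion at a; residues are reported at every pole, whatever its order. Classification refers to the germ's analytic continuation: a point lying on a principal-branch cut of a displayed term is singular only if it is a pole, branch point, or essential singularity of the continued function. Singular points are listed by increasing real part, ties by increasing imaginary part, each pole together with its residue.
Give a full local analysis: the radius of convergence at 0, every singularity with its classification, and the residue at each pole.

Radius of convergence at 0: -1/5 + (1/15)*sqrt(609).
At 1/5 - (1/15)*sqrt(609): a pole of order 3; residue (69895725/45641769712)*sqrt(609).
At 1/5 + (1/15)*sqrt(609): a pole of order 3; residue -(69895725/45641769712)*sqrt(609).

Denominator factor (ε**2 - 2*ε/5 - 8/3)^3: discriminant 812/75, real irrational roots 1/5 + (1/15)*sqrt(609) and 1/5 - (1/15)*sqrt(609); poles of order 3, moduli 1/5 + (1/15)*sqrt(609) and -1/5 + (1/15)*sqrt(609).
The radius of convergence is the smallest modulus among the singular points: -1/5 + (1/15)*sqrt(609).
The factor ε**2 - 2*ε/5 - 8/3 splits as (ε - a)(ε - a') with a = 1/5 - (1/15)*sqrt(609), a' = 1/5 + (1/15)*sqrt(609). At the order-3 pole a set g(ε) = (ε - a)^3*f(ε) = [17*ε**2/5 - 2*ε/31 + 17/33] / (ε - a')^3.
Order-3 pole: residue = g''(a)/2; g''(1/5 - (1/15)*sqrt(609)) = (69895725/22820884856)*sqrt(609), so the residue is (69895725/45641769712)*sqrt(609).
The factor ε**2 - 2*ε/5 - 8/3 splits as (ε - a)(ε - a') with a = 1/5 + (1/15)*sqrt(609), a' = 1/5 - (1/15)*sqrt(609). At the order-3 pole a set g(ε) = (ε - a)^3*f(ε) = [17*ε**2/5 - 2*ε/31 + 17/33] / (ε - a')^3.
Order-3 pole: residue = g''(a)/2; g''(1/5 + (1/15)*sqrt(609)) = -(69895725/22820884856)*sqrt(609), so the residue is -(69895725/45641769712)*sqrt(609).
List the singular points by increasing real part (a conjugate pair: the negative imaginary part first).


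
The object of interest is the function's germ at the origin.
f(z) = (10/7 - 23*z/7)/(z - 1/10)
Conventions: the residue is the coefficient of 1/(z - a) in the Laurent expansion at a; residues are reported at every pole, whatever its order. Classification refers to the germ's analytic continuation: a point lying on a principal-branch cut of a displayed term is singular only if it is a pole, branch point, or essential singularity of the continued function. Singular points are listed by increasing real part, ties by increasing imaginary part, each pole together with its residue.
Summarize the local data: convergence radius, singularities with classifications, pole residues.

Radius of convergence at 0: 1/10.
At 1/10: a pole of order 1; residue 11/10.

Denominator factor (z - 1/10): pole of order 1 at 1/10, modulus 1/10.
The radius of convergence is the smallest modulus among the singular points: 1/10.
At the order-1 pole 1/10 set g(z) = (z - (1/10))*f(z) = 10/7 - 23*z/7.
Simple pole: residue = g(a) at a = 1/10, which is 11/10.


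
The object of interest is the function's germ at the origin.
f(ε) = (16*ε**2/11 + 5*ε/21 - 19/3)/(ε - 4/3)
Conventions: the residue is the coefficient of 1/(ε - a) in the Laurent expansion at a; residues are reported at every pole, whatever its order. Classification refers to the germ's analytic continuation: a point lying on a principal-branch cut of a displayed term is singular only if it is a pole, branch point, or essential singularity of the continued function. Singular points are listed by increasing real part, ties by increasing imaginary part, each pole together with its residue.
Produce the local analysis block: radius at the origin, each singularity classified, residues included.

Denominator factor (ε - 4/3): pole of order 1 at 4/3, modulus 4/3.
The radius of convergence is the smallest modulus among the singular points: 4/3.
At the order-1 pole 4/3 set g(ε) = (ε - (4/3))*f(ε) = 16*ε**2/11 + 5*ε/21 - 19/3.
Simple pole: residue = g(a) at a = 4/3, which is -2377/693.

Radius of convergence at 0: 4/3.
At 4/3: a pole of order 1; residue -2377/693.


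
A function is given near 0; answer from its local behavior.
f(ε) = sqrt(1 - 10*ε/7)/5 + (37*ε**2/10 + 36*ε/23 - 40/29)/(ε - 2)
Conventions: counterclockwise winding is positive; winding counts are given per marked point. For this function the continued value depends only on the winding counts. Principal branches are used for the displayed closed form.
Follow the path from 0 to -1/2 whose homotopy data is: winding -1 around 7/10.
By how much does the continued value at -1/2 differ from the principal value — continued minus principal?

Continued minus principal equals -(4/35)*sqrt(21).

The rational part is single-valued and drops out of the difference; each branch term changes only by its own monodromy.
(1/5)*sqrt(1 - ε/(7/10)): winding -1 is odd, the square root flips sign, contributing -2*(1/5)*sqrt(1 - (-1/2)/(7/10)) = -2*(1/5)*sqrt(12/7) = -(4/35)*sqrt(21).
Summing the contributions at ε = -1/2 gives -(4/35)*sqrt(21).


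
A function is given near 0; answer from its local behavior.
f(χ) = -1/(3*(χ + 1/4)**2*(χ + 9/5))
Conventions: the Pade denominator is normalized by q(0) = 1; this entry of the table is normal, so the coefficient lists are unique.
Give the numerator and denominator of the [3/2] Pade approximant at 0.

Taylor coefficients needed (expand at 0): a_0 = -80/27, a_1 = 6160/243, a_2 = -341840/2187, a_3 = 16639120/19683, a_4 = -755042000/177147, a_5 = 32798974480/1594323.
Write the denominator as Q(χ) = 1 + q1*χ + q2*χ^2. Requiring Q*f - P = O(χ^6) with deg P <= 3 kills the coefficients of χ^4..χ^5 in Q*f:
  χ^4: a_4 + q1*a_3 + q2*a_2 = 0, i.e. -755042000/177147 + (16639120/19683)*q1 + (-341840/2187)*q2 = 0.
  χ^5: a_5 + q1*a_4 + q2*a_3 = 0, i.e. 32798974480/1594323 + (-755042000/177147)*q1 + (16639120/19683)*q2 = 0.
Solving this linear system: q1 = 1131313/141336, q2 = 2264501/141336.
The numerator is Q*f truncated at degree 3: P0 = a_0 = -80/27; P1 = a_1 + q1*a_0 = 28850/17667; P2 = a_2 + q1*a_1 + q2*a_0 = -46000/53001; P3 = a_3 + q1*a_2 + q2*a_1 = 20000/53001.

The Pade approximant has numerator coefficients [-80/27, 28850/17667, -46000/53001, 20000/53001]; denominator coefficients [1, 1131313/141336, 2264501/141336].


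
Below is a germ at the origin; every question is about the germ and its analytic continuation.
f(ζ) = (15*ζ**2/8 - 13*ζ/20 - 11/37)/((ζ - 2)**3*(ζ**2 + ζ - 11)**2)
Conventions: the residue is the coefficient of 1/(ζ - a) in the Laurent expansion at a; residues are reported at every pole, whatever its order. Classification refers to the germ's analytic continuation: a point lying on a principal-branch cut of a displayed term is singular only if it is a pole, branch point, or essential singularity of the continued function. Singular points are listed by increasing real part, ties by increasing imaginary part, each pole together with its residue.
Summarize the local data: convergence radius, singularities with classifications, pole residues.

Radius of convergence at 0: 2.
At -1/2 - (3/2)*sqrt(5): a pole of order 2; residue -263767/370000 + (3180341/9990000)*sqrt(5).
At 2: a pole of order 3; residue 263767/185000.
At -1/2 + (3/2)*sqrt(5): a pole of order 2; residue -263767/370000 - (3180341/9990000)*sqrt(5).

Denominator factor (ζ**2 + ζ - 11)^2: discriminant 45, real irrational roots -1/2 + (3/2)*sqrt(5) and -1/2 - (3/2)*sqrt(5); poles of order 2, moduli -1/2 + (3/2)*sqrt(5) and 1/2 + (3/2)*sqrt(5).
Denominator factor (ζ - 2)^3: pole of order 3 at 2, modulus 2.
The radius of convergence is the smallest modulus among the singular points: 2.
The factor ζ**2 + ζ - 11 splits as (ζ - a)(ζ - a') with a = -1/2 - (3/2)*sqrt(5), a' = -1/2 + (3/2)*sqrt(5). At the order-2 pole a set g(ζ) = (ζ - a)^2*f(ζ) = [(15*ζ**2/8 - 13*ζ/20 - 11/37)/(ζ - 2)**3] / (ζ - a')^2.
Order-2 pole: residue = g'(a); g'(-1/2 - (3/2)*sqrt(5)) = -263767/370000 + (3180341/9990000)*sqrt(5), so the residue is -263767/370000 + (3180341/9990000)*sqrt(5).
At the order-3 pole 2 set g(ζ) = (ζ - (2))^3*f(ζ) = (15*ζ**2/8 - 13*ζ/20 - 11/37)/(ζ**2 + ζ - 11)**2.
Order-3 pole: residue = g''(a)/2; g''(2) = 263767/92500, so the residue is 263767/185000.
The factor ζ**2 + ζ - 11 splits as (ζ - a)(ζ - a') with a = -1/2 + (3/2)*sqrt(5), a' = -1/2 - (3/2)*sqrt(5). At the order-2 pole a set g(ζ) = (ζ - a)^2*f(ζ) = [(15*ζ**2/8 - 13*ζ/20 - 11/37)/(ζ - 2)**3] / (ζ - a')^2.
Order-2 pole: residue = g'(a); g'(-1/2 + (3/2)*sqrt(5)) = -263767/370000 - (3180341/9990000)*sqrt(5), so the residue is -263767/370000 - (3180341/9990000)*sqrt(5).
List the singular points by increasing real part (a conjugate pair: the negative imaginary part first).


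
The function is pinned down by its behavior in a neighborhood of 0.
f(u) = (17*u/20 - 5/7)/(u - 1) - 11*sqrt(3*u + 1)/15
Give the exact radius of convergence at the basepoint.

Denominator factor (u - 1): pole of order 1 at 1, modulus 1.
Branch term (-11/15)*sqrt(1 - u/(-1/3)): its argument vanishes at u = -1/3, a square-root branch point, modulus 1/3.
The radius of convergence is the smallest modulus among the singular points: 1/3.

The radius of convergence is 1/3.


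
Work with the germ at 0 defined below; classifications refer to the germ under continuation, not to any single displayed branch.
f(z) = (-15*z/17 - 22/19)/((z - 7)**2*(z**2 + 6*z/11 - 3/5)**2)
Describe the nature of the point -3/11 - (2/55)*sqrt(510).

The denominator factor z**2 + 6*z/11 - 3/5 vanishes at -3/11 - (2/55)*sqrt(510) and appears to the power 2; the numerator there equals -3259/3553 + (6/187)*sqrt(510), nonzero, and no other factor vanishes.
Hence a pole whose order is the multiplicity, 2.

The point is a pole of order 2.


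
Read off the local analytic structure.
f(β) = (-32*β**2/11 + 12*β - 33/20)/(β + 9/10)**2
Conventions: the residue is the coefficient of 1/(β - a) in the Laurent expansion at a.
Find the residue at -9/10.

The residue is 948/55.

At the order-2 pole -9/10 set g(β) = (β - (-9/10))^2*f(β) = -32*β**2/11 + 12*β - 33/20.
Order-2 pole: residue = g'(a); g'(-9/10) = 948/55, so the residue is 948/55.


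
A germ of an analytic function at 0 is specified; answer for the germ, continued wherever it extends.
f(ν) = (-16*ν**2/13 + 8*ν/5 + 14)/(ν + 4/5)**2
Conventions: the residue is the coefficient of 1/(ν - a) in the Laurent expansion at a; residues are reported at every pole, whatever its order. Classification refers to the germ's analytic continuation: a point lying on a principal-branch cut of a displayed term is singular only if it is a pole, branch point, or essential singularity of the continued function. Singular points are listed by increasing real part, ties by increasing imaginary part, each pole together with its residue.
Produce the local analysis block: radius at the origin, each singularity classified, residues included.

Radius of convergence at 0: 4/5.
At -4/5: a pole of order 2; residue 232/65.

Denominator factor (ν + 4/5)^2: pole of order 2 at -4/5, modulus 4/5.
The radius of convergence is the smallest modulus among the singular points: 4/5.
At the order-2 pole -4/5 set g(ν) = (ν - (-4/5))^2*f(ν) = -16*ν**2/13 + 8*ν/5 + 14.
Order-2 pole: residue = g'(a); g'(-4/5) = 232/65, so the residue is 232/65.


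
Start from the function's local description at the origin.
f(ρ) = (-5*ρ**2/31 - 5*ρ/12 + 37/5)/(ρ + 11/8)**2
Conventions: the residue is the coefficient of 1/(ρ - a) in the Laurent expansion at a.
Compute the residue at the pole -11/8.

At the order-2 pole -11/8 set g(ρ) = (ρ - (-11/8))^2*f(ρ) = -5*ρ**2/31 - 5*ρ/12 + 37/5.
Order-2 pole: residue = g'(a); g'(-11/8) = 5/186, so the residue is 5/186.

The residue is 5/186.


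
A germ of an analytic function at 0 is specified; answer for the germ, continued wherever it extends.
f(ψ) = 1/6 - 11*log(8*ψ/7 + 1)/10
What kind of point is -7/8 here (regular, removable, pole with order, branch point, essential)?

The term (-11/10)*log(1 - ψ/(-7/8)) has argument 1 - -7/8/(-7/8) = 0 at -7/8: a logarithmic (infinitely-sheeted) branch point; the remaining terms are analytic or single-valued there.

The point is a logarithmic branch point.


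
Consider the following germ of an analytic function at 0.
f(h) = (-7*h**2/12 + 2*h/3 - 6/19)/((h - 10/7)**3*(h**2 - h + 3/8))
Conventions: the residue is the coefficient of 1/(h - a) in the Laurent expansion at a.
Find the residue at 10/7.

The residue is -338573242/3303754371.

At the order-3 pole 10/7 set g(h) = (h - (10/7))^3*f(h) = (-7*h**2/12 + 2*h/3 - 6/19)/(h**2 - h + 3/8).
Order-3 pole: residue = g''(a)/2; g''(10/7) = -677146484/3303754371, so the residue is -338573242/3303754371.


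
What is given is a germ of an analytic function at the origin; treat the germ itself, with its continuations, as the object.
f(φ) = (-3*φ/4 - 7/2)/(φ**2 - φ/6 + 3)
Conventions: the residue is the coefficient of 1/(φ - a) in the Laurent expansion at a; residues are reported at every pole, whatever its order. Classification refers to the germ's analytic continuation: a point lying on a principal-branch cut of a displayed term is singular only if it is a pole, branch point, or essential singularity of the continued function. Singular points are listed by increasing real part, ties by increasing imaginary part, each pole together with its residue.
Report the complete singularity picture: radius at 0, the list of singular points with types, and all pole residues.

Denominator factor (φ**2 - φ/6 + 3): discriminant -431/36, complex-conjugate roots (1/12) + ((1/12)*sqrt(431))*i and (1/12) - ((1/12)*sqrt(431))*i; poles of order 1, moduli sqrt(3) and sqrt(3).
The radius of convergence is the smallest modulus among the singular points: sqrt(3).
The factor φ**2 - φ/6 + 3 splits as (φ - a)(φ - a') with a = (1/12) - ((1/12)*sqrt(431))*i, a' = (1/12) + ((1/12)*sqrt(431))*i. At the order-1 pole a set g(φ) = (φ - a)*f(φ) = [-3*φ/4 - 7/2] / (φ - a').
Simple pole: residue = g(a) at a = (1/12) - ((1/12)*sqrt(431))*i, which is (-3/8) - ((171/3448)*sqrt(431))*i.
The factor φ**2 - φ/6 + 3 splits as (φ - a)(φ - a') with a = (1/12) + ((1/12)*sqrt(431))*i, a' = (1/12) - ((1/12)*sqrt(431))*i. At the order-1 pole a set g(φ) = (φ - a)*f(φ) = [-3*φ/4 - 7/2] / (φ - a').
Simple pole: residue = g(a) at a = (1/12) + ((1/12)*sqrt(431))*i, which is (-3/8) + ((171/3448)*sqrt(431))*i.
List the singular points by increasing real part (a conjugate pair: the negative imaginary part first).

Radius of convergence at 0: sqrt(3).
At (1/12) - ((1/12)*sqrt(431))*i: a pole of order 1; residue (-3/8) - ((171/3448)*sqrt(431))*i.
At (1/12) + ((1/12)*sqrt(431))*i: a pole of order 1; residue (-3/8) + ((171/3448)*sqrt(431))*i.


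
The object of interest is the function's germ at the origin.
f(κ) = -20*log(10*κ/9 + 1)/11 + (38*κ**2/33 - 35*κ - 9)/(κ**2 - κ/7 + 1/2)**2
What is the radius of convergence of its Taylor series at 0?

Denominator factor (κ**2 - κ/7 + 1/2)^2: discriminant -97/49, complex-conjugate roots (1/14) + ((1/14)*sqrt(97))*i and (1/14) - ((1/14)*sqrt(97))*i; poles of order 2, moduli (1/2)*sqrt(2) and (1/2)*sqrt(2).
Branch term (-20/11)*log(1 - κ/(-9/10)): its argument vanishes at κ = -9/10, a logarithmic branch point, modulus 9/10.
The radius of convergence is the smallest modulus among the singular points: (1/2)*sqrt(2).

The radius of convergence is (1/2)*sqrt(2).


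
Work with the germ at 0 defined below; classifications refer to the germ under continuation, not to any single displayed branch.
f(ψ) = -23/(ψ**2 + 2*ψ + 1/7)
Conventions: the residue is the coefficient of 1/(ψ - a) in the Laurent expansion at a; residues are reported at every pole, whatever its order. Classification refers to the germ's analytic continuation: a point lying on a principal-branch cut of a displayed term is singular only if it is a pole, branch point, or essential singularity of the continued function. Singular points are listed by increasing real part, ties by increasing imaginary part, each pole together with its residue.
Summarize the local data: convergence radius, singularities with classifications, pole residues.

Denominator factor (ψ**2 + 2*ψ + 1/7): discriminant 24/7, real irrational roots -1 + (1/7)*sqrt(42) and -1 - (1/7)*sqrt(42); poles of order 1, moduli 1 - (1/7)*sqrt(42) and 1 + (1/7)*sqrt(42).
The radius of convergence is the smallest modulus among the singular points: 1 - (1/7)*sqrt(42).
The factor ψ**2 + 2*ψ + 1/7 splits as (ψ - a)(ψ - a') with a = -1 - (1/7)*sqrt(42), a' = -1 + (1/7)*sqrt(42). At the order-1 pole a set g(ψ) = (ψ - a)*f(ψ) = [-23] / (ψ - a').
Simple pole: residue = g(a) at a = -1 - (1/7)*sqrt(42), which is (23/12)*sqrt(42).
The factor ψ**2 + 2*ψ + 1/7 splits as (ψ - a)(ψ - a') with a = -1 + (1/7)*sqrt(42), a' = -1 - (1/7)*sqrt(42). At the order-1 pole a set g(ψ) = (ψ - a)*f(ψ) = [-23] / (ψ - a').
Simple pole: residue = g(a) at a = -1 + (1/7)*sqrt(42), which is -(23/12)*sqrt(42).
List the singular points by increasing real part (a conjugate pair: the negative imaginary part first).

Radius of convergence at 0: 1 - (1/7)*sqrt(42).
At -1 - (1/7)*sqrt(42): a pole of order 1; residue (23/12)*sqrt(42).
At -1 + (1/7)*sqrt(42): a pole of order 1; residue -(23/12)*sqrt(42).


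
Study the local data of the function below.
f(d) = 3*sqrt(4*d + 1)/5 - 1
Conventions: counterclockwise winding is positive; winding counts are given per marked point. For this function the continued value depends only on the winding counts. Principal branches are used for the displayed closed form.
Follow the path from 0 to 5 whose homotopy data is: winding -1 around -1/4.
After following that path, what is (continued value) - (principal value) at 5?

The rational part is single-valued and drops out of the difference; each branch term changes only by its own monodromy.
(3/5)*sqrt(1 - d/(-1/4)): winding -1 is odd, the square root flips sign, contributing -2*(3/5)*sqrt(1 - (5)/(-1/4)) = -2*(3/5)*sqrt(21) = -(6/5)*sqrt(21).
Summing the contributions at d = 5 gives -(6/5)*sqrt(21).

Continued minus principal equals -(6/5)*sqrt(21).


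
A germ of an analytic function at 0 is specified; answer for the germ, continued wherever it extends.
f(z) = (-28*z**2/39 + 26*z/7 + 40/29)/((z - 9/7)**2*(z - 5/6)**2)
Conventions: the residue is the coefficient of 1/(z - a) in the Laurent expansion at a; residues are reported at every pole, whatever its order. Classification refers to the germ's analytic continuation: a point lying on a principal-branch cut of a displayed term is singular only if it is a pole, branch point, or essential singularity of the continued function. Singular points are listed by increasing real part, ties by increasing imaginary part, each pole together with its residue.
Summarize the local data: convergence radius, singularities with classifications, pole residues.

Denominator factor (z - 9/7)^2: pole of order 2 at 9/7, modulus 9/7.
Denominator factor (z - 5/6)^2: pole of order 2 at 5/6, modulus 5/6.
The radius of convergence is the smallest modulus among the singular points: 5/6.
At the order-2 pole 5/6 set g(z) = (z - (5/6))^2*f(z) = (-28*z**2/39 + 26*z/7 + 40/29)/(z - 9/7)**2.
Order-2 pole: residue = g'(a); g'(5/6) = 253919736/2585843, so the residue is 253919736/2585843.
At the order-2 pole 9/7 set g(z) = (z - (9/7))^2*f(z) = (-28*z**2/39 + 26*z/7 + 40/29)/(z - 5/6)**2.
Order-2 pole: residue = g'(a); g'(9/7) = -253919736/2585843, so the residue is -253919736/2585843.
List the singular points by increasing real part (a conjugate pair: the negative imaginary part first).

Radius of convergence at 0: 5/6.
At 5/6: a pole of order 2; residue 253919736/2585843.
At 9/7: a pole of order 2; residue -253919736/2585843.
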